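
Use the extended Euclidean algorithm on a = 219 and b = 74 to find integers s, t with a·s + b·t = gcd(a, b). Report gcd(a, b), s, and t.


Euclidean algorithm on (219, 74) — divide until remainder is 0:
  219 = 2 · 74 + 71
  74 = 1 · 71 + 3
  71 = 23 · 3 + 2
  3 = 1 · 2 + 1
  2 = 2 · 1 + 0
gcd(219, 74) = 1.
Track Bezout coefficients alongside the remainders: start with r₀ = 219 = a·1 + b·0 (s = 1, t = 0) and r₁ = 74 = a·0 + b·1 (s = 0, t = 1); each new remainder r_{k+1} = r_{k-1} − q_k·r_k inherits s_{k+1} = s_{k-1} − q_k·s_k, t_{k+1} = t_{k-1} − q_k·t_k, so r_k = a·s_k + b·t_k at every step:
  q = 2: r = 71, s = 1 − 2·0 = 1, t = 0 − 2·1 = -2  (check: 219·1 + 74·(-2) = 71)
  q = 1: r = 3, s = 0 − 1·1 = -1, t = 1 − 1·(-2) = 3  (check: 219·(-1) + 74·3 = 3)
  q = 23: r = 2, s = 1 − 23·(-1) = 24, t = -2 − 23·3 = -71  (check: 219·24 + 74·(-71) = 2)
  q = 1: r = 1, s = -1 − 1·24 = -25, t = 3 − 1·(-71) = 74  (check: 219·(-25) + 74·74 = 1)
The row with r = 1 (the gcd) gives the Bezout coefficients s = -25, t = 74.
Result: 219 · (-25) + 74 · (74) = 1.

gcd(219, 74) = 1; s = -25, t = 74 (check: 219·(-25) + 74·74 = 1).


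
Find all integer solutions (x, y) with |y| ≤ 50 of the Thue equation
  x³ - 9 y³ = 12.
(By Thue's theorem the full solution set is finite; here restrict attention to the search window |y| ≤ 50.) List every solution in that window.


The equation is x³ - 9y³ = 12. For fixed y, x³ = 9·y³ + 12, so a solution requires the RHS to be a perfect cube.
Strategy: iterate y from -50 to 50, compute RHS = 9·y³ + 12, and check whether it is a (positive or negative) perfect cube.
Check small values of y:
  y = 0: RHS = 12 is not a perfect cube.
  y = 1: RHS = 21 is not a perfect cube.
  y = -1: RHS = 3 is not a perfect cube.
  y = 2: RHS = 84 is not a perfect cube.
  y = -2: RHS = -60 is not a perfect cube.
  y = 3: RHS = 255 is not a perfect cube.
  y = -3: RHS = -231 is not a perfect cube.
Continuing the search up to |y| = 50 finds no solutions either.
No (x, y) in the scanned range satisfies the equation.

No integer solutions with |y| ≤ 50.


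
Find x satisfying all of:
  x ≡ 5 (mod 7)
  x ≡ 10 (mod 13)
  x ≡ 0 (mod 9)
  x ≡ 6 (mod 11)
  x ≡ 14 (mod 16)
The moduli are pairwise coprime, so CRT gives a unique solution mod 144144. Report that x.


Product of moduli M = 7 · 13 · 9 · 11 · 16 = 144144.
Merge one congruence at a time:
  Start: x ≡ 5 (mod 7).
  Combine with x ≡ 10 (mod 13); new modulus lcm = 91.
    Write x = 5 + 7·t and substitute into x ≡ 10 (mod 13): 7·t ≡ 10 − 5 = 5 (mod 13).
    The inverse of 7 mod 13 is 2 (since 7·2 = 14 = 1·13 + 1), so t ≡ 2·5 = 10 ≡ 10 (mod 13).
    Then x = 5 + 7·10 = 75, valid modulo lcm(7, 13) = 91: x ≡ 75 (mod 91).
  Combine with x ≡ 0 (mod 9); new modulus lcm = 819.
    Write x = 75 + 91·t and substitute into x ≡ 0 (mod 9): 91·t ≡ 0 − 75 = -75 (mod 9).
    Reduce coefficients mod 9: 1·t ≡ 6 (mod 9).
    So t ≡ 6 (mod 9).
    Then x = 75 + 91·6 = 621, valid modulo lcm(91, 9) = 819: x ≡ 621 (mod 819).
  Combine with x ≡ 6 (mod 11); new modulus lcm = 9009.
    Write x = 621 + 819·t and substitute into x ≡ 6 (mod 11): 819·t ≡ 6 − 621 = -615 (mod 11).
    Reduce coefficients mod 11: 5·t ≡ 1 (mod 11).
    The inverse of 5 mod 11 is 9 (since 5·9 = 45 = 4·11 + 1), so t ≡ 9·1 = 9 ≡ 9 (mod 11).
    Then x = 621 + 819·9 = 7992, valid modulo lcm(819, 11) = 9009: x ≡ 7992 (mod 9009).
  Combine with x ≡ 14 (mod 16); new modulus lcm = 144144.
    Write x = 7992 + 9009·t and substitute into x ≡ 14 (mod 16): 9009·t ≡ 14 − 7992 = -7978 (mod 16).
    Reduce coefficients mod 16: 1·t ≡ 6 (mod 16).
    So t ≡ 6 (mod 16).
    Then x = 7992 + 9009·6 = 62046, valid modulo lcm(9009, 16) = 144144: x ≡ 62046 (mod 144144).
Verify against each original: 62046 mod 7 = 5, 62046 mod 13 = 10, 62046 mod 9 = 0, 62046 mod 11 = 6, 62046 mod 16 = 14.

x ≡ 62046 (mod 144144).


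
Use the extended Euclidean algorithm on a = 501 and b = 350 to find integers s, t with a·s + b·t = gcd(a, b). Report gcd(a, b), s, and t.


Euclidean algorithm on (501, 350) — divide until remainder is 0:
  501 = 1 · 350 + 151
  350 = 2 · 151 + 48
  151 = 3 · 48 + 7
  48 = 6 · 7 + 6
  7 = 1 · 6 + 1
  6 = 6 · 1 + 0
gcd(501, 350) = 1.
Track Bezout coefficients alongside the remainders: start with r₀ = 501 = a·1 + b·0 (s = 1, t = 0) and r₁ = 350 = a·0 + b·1 (s = 0, t = 1); each new remainder r_{k+1} = r_{k-1} − q_k·r_k inherits s_{k+1} = s_{k-1} − q_k·s_k, t_{k+1} = t_{k-1} − q_k·t_k, so r_k = a·s_k + b·t_k at every step:
  q = 1: r = 151, s = 1 − 1·0 = 1, t = 0 − 1·1 = -1  (check: 501·1 + 350·(-1) = 151)
  q = 2: r = 48, s = 0 − 2·1 = -2, t = 1 − 2·(-1) = 3  (check: 501·(-2) + 350·3 = 48)
  q = 3: r = 7, s = 1 − 3·(-2) = 7, t = -1 − 3·3 = -10  (check: 501·7 + 350·(-10) = 7)
  q = 6: r = 6, s = -2 − 6·7 = -44, t = 3 − 6·(-10) = 63  (check: 501·(-44) + 350·63 = 6)
  q = 1: r = 1, s = 7 − 1·(-44) = 51, t = -10 − 1·63 = -73  (check: 501·51 + 350·(-73) = 1)
The row with r = 1 (the gcd) gives the Bezout coefficients s = 51, t = -73.
Result: 501 · (51) + 350 · (-73) = 1.

gcd(501, 350) = 1; s = 51, t = -73 (check: 501·51 + 350·(-73) = 1).


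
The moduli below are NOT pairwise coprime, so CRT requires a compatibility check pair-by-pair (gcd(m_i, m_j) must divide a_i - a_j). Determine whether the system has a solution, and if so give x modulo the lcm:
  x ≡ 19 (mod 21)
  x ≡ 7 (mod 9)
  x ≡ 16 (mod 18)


Moduli 21, 9, 18 are not pairwise coprime, so CRT works modulo lcm(m_i) when all pairwise compatibility conditions hold.
Pairwise compatibility: gcd(m_i, m_j) must divide a_i - a_j for every pair.
Merge one congruence at a time:
  Start: x ≡ 19 (mod 21).
  Combine with x ≡ 7 (mod 9): gcd(21, 9) = 3; 7 - 19 = -12, which IS divisible by 3, so compatible.
    Write x = 19 + 21·t and substitute into x ≡ 7 (mod 9): 21·t ≡ 7 − 19 = -12 (mod 9).
    Divide the congruence (and modulus) by g = 3: 7·t ≡ -4 (mod 3).
    Reduce coefficients mod 3: 1·t ≡ 2 (mod 3).
    So t ≡ 2 (mod 3).
    Then x = 19 + 21·2 = 61, valid modulo lcm(21, 9) = 63: x ≡ 61 (mod 63).
  Combine with x ≡ 16 (mod 18): gcd(63, 18) = 9; 16 - 61 = -45, which IS divisible by 9, so compatible.
    Write x = 61 + 63·t and substitute into x ≡ 16 (mod 18): 63·t ≡ 16 − 61 = -45 (mod 18).
    Divide the congruence (and modulus) by g = 9: 7·t ≡ -5 (mod 2).
    Reduce coefficients mod 2: 1·t ≡ 1 (mod 2).
    So t ≡ 1 (mod 2).
    Then x = 61 + 63·1 = 124, valid modulo lcm(63, 18) = 126: x ≡ 124 (mod 126).
Verify: 124 mod 21 = 19, 124 mod 9 = 7, 124 mod 18 = 16.

x ≡ 124 (mod 126).


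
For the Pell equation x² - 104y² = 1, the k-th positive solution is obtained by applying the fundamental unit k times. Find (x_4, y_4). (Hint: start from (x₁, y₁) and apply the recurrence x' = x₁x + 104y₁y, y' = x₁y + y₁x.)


Step 1: Find the fundamental solution (x₁, y₁) of x² - 104y² = 1.
  Expand √104 as a continued fraction. a₀ = ⌊√104⌋ = 10; iterate m_{k+1} = d_k·a_k − m_k, d_{k+1} = (104 − m_{k+1}²)/d_k, a_{k+1} = ⌊(a₀ + m_{k+1})/d_{k+1}⌋ (starting m₀ = 0, d₀ = 1), with convergents p_k = a_k·p_{k-1} + p_{k-2}, q_k = a_k·q_{k-1} + q_{k-2} (p₋₁ = 1, q₋₁ = 0):
  k = 0: a₀ = 10; p₀/q₀ = 10/1; p₀² − 104·q₀² = 100 − 104 = -4.
  k = 1: m = 10, d = 4, a = ⌊(10 + 10)/4⌋ = 5; p/q = (5·10 + 1)/(5·1 + 0) = 51/5; p² − 104·q² = 2601 − 2600 = 1.
  The first convergent with p² − 104·q² = 1 gives the fundamental solution (x₁, y₁) = (51, 5).
Step 2: Apply the recurrence (x_{n+1}, y_{n+1}) = (x₁x_n + 104y₁y_n, x₁y_n + y₁x_n) repeatedly.
  From (x_1, y_1) = (51, 5): x_2 = 51·51 + 104·5·5 = 5201; y_2 = 51·5 + 5·51 = 510.
  From (x_2, y_2) = (5201, 510): x_3 = 51·5201 + 104·5·510 = 530451; y_3 = 51·510 + 5·5201 = 52015.
  From (x_3, y_3) = (530451, 52015): x_4 = 51·530451 + 104·5·52015 = 54100801; y_4 = 51·52015 + 5·530451 = 5305020.
Step 3: Verify x_4² - 104·y_4² = 2926896668841601 - 2926896668841600 = 1 (should be 1). ✓

(x_1, y_1) = (51, 5); (x_4, y_4) = (54100801, 5305020).


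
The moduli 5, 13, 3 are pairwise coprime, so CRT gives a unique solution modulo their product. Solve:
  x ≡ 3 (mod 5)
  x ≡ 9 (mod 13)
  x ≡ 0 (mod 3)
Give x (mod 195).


Moduli 5, 13, 3 are pairwise coprime; by CRT there is a unique solution modulo M = 5 · 13 · 3 = 195.
Solve pairwise, accumulating the modulus:
  Start with x ≡ 3 (mod 5).
  Combine with x ≡ 9 (mod 13): since gcd(5, 13) = 1, we get a unique residue mod 65.
    Write x = 3 + 5·t and substitute into x ≡ 9 (mod 13): 5·t ≡ 9 − 3 = 6 (mod 13).
    The inverse of 5 mod 13 is 8 (since 5·8 = 40 = 3·13 + 1), so t ≡ 8·6 = 48 ≡ 9 (mod 13).
    Then x = 3 + 5·9 = 48, valid modulo lcm(5, 13) = 65: x ≡ 48 (mod 65).
  Combine with x ≡ 0 (mod 3): since gcd(65, 3) = 1, we get a unique residue mod 195.
    Write x = 48 + 65·t and substitute into x ≡ 0 (mod 3): 65·t ≡ 0 − 48 = -48 (mod 3).
    Reduce coefficients mod 3: 2·t ≡ 0 (mod 3).
    The inverse of 2 mod 3 is 2 (since 2·2 = 4 = 1·3 + 1), so t ≡ 2·0 = 0 ≡ 0 (mod 3).
    Then x = 48 + 65·0 = 48, valid modulo lcm(65, 3) = 195: x ≡ 48 (mod 195).
Verify: 48 mod 5 = 3 ✓, 48 mod 13 = 9 ✓, 48 mod 3 = 0 ✓.

x ≡ 48 (mod 195).


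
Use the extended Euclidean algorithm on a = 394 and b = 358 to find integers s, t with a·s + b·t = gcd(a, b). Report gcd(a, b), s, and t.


Euclidean algorithm on (394, 358) — divide until remainder is 0:
  394 = 1 · 358 + 36
  358 = 9 · 36 + 34
  36 = 1 · 34 + 2
  34 = 17 · 2 + 0
gcd(394, 358) = 2.
Track Bezout coefficients alongside the remainders: start with r₀ = 394 = a·1 + b·0 (s = 1, t = 0) and r₁ = 358 = a·0 + b·1 (s = 0, t = 1); each new remainder r_{k+1} = r_{k-1} − q_k·r_k inherits s_{k+1} = s_{k-1} − q_k·s_k, t_{k+1} = t_{k-1} − q_k·t_k, so r_k = a·s_k + b·t_k at every step:
  q = 1: r = 36, s = 1 − 1·0 = 1, t = 0 − 1·1 = -1  (check: 394·1 + 358·(-1) = 36)
  q = 9: r = 34, s = 0 − 9·1 = -9, t = 1 − 9·(-1) = 10  (check: 394·(-9) + 358·10 = 34)
  q = 1: r = 2, s = 1 − 1·(-9) = 10, t = -1 − 1·10 = -11  (check: 394·10 + 358·(-11) = 2)
The row with r = 2 (the gcd) gives the Bezout coefficients s = 10, t = -11.
Result: 394 · (10) + 358 · (-11) = 2.

gcd(394, 358) = 2; s = 10, t = -11 (check: 394·10 + 358·(-11) = 2).


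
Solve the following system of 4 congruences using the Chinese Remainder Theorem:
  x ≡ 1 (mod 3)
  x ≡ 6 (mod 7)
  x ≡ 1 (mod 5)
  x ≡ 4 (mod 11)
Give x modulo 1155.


Product of moduli M = 3 · 7 · 5 · 11 = 1155.
Merge one congruence at a time:
  Start: x ≡ 1 (mod 3).
  Combine with x ≡ 6 (mod 7); new modulus lcm = 21.
    Write x = 1 + 3·t and substitute into x ≡ 6 (mod 7): 3·t ≡ 6 − 1 = 5 (mod 7).
    The inverse of 3 mod 7 is 5 (since 3·5 = 15 = 2·7 + 1), so t ≡ 5·5 = 25 ≡ 4 (mod 7).
    Then x = 1 + 3·4 = 13, valid modulo lcm(3, 7) = 21: x ≡ 13 (mod 21).
  Combine with x ≡ 1 (mod 5); new modulus lcm = 105.
    Write x = 13 + 21·t and substitute into x ≡ 1 (mod 5): 21·t ≡ 1 − 13 = -12 (mod 5).
    Reduce coefficients mod 5: 1·t ≡ 3 (mod 5).
    So t ≡ 3 (mod 5).
    Then x = 13 + 21·3 = 76, valid modulo lcm(21, 5) = 105: x ≡ 76 (mod 105).
  Combine with x ≡ 4 (mod 11); new modulus lcm = 1155.
    Write x = 76 + 105·t and substitute into x ≡ 4 (mod 11): 105·t ≡ 4 − 76 = -72 (mod 11).
    Reduce coefficients mod 11: 6·t ≡ 5 (mod 11).
    The inverse of 6 mod 11 is 2 (since 6·2 = 12 = 1·11 + 1), so t ≡ 2·5 = 10 ≡ 10 (mod 11).
    Then x = 76 + 105·10 = 1126, valid modulo lcm(105, 11) = 1155: x ≡ 1126 (mod 1155).
Verify against each original: 1126 mod 3 = 1, 1126 mod 7 = 6, 1126 mod 5 = 1, 1126 mod 11 = 4.

x ≡ 1126 (mod 1155).


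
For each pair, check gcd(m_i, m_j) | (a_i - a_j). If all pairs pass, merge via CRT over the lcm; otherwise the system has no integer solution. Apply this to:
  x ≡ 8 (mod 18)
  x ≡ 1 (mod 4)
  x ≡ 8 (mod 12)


Moduli 18, 4, 12 are not pairwise coprime, so CRT works modulo lcm(m_i) when all pairwise compatibility conditions hold.
Pairwise compatibility: gcd(m_i, m_j) must divide a_i - a_j for every pair.
Merge one congruence at a time:
  Start: x ≡ 8 (mod 18).
  Combine with x ≡ 1 (mod 4): gcd(18, 4) = 2, and 1 - 8 = -7 is NOT divisible by 2.
    ⇒ system is inconsistent (no integer solution).

No solution (the system is inconsistent).


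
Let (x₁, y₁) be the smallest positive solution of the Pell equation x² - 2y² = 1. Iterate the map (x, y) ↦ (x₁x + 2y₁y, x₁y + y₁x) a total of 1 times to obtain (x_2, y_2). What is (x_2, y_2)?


Step 1: Find the fundamental solution (x₁, y₁) of x² - 2y² = 1.
  Expand √2 as a continued fraction. a₀ = ⌊√2⌋ = 1; iterate m_{k+1} = d_k·a_k − m_k, d_{k+1} = (2 − m_{k+1}²)/d_k, a_{k+1} = ⌊(a₀ + m_{k+1})/d_{k+1}⌋ (starting m₀ = 0, d₀ = 1), with convergents p_k = a_k·p_{k-1} + p_{k-2}, q_k = a_k·q_{k-1} + q_{k-2} (p₋₁ = 1, q₋₁ = 0):
  k = 0: a₀ = 1; p₀/q₀ = 1/1; p₀² − 2·q₀² = 1 − 2 = -1.
  k = 1: m = 1, d = 1, a = ⌊(1 + 1)/1⌋ = 2; p/q = (2·1 + 1)/(2·1 + 0) = 3/2; p² − 2·q² = 9 − 8 = 1.
  The first convergent with p² − 2·q² = 1 gives the fundamental solution (x₁, y₁) = (3, 2).
Step 2: Apply the recurrence (x_{n+1}, y_{n+1}) = (x₁x_n + 2y₁y_n, x₁y_n + y₁x_n) repeatedly.
  From (x_1, y_1) = (3, 2): x_2 = 3·3 + 2·2·2 = 17; y_2 = 3·2 + 2·3 = 12.
Step 3: Verify x_2² - 2·y_2² = 289 - 288 = 1 (should be 1). ✓

(x_1, y_1) = (3, 2); (x_2, y_2) = (17, 12).


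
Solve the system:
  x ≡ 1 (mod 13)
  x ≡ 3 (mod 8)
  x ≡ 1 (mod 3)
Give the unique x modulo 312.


Moduli 13, 8, 3 are pairwise coprime; by CRT there is a unique solution modulo M = 13 · 8 · 3 = 312.
Solve pairwise, accumulating the modulus:
  Start with x ≡ 1 (mod 13).
  Combine with x ≡ 3 (mod 8): since gcd(13, 8) = 1, we get a unique residue mod 104.
    Write x = 1 + 13·t and substitute into x ≡ 3 (mod 8): 13·t ≡ 3 − 1 = 2 (mod 8).
    Reduce coefficients mod 8: 5·t ≡ 2 (mod 8).
    The inverse of 5 mod 8 is 5 (since 5·5 = 25 = 3·8 + 1), so t ≡ 5·2 = 10 ≡ 2 (mod 8).
    Then x = 1 + 13·2 = 27, valid modulo lcm(13, 8) = 104: x ≡ 27 (mod 104).
  Combine with x ≡ 1 (mod 3): since gcd(104, 3) = 1, we get a unique residue mod 312.
    Write x = 27 + 104·t and substitute into x ≡ 1 (mod 3): 104·t ≡ 1 − 27 = -26 (mod 3).
    Reduce coefficients mod 3: 2·t ≡ 1 (mod 3).
    The inverse of 2 mod 3 is 2 (since 2·2 = 4 = 1·3 + 1), so t ≡ 2·1 = 2 ≡ 2 (mod 3).
    Then x = 27 + 104·2 = 235, valid modulo lcm(104, 3) = 312: x ≡ 235 (mod 312).
Verify: 235 mod 13 = 1 ✓, 235 mod 8 = 3 ✓, 235 mod 3 = 1 ✓.

x ≡ 235 (mod 312).


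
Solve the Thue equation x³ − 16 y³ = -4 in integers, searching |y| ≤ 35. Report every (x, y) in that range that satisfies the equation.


The equation is x³ - 16y³ = -4. For fixed y, x³ = 16·y³ − 4, so a solution requires the RHS to be a perfect cube.
Strategy: iterate y from -35 to 35, compute RHS = 16·y³ − 4, and check whether it is a (positive or negative) perfect cube.
Check small values of y:
  y = 0: RHS = -4 is not a perfect cube.
  y = 1: RHS = 12 is not a perfect cube.
  y = -1: RHS = -20 is not a perfect cube.
  y = 2: RHS = 124 is not a perfect cube.
  y = -2: RHS = -132 is not a perfect cube.
  y = 3: RHS = 428 is not a perfect cube.
  y = -3: RHS = -436 is not a perfect cube.
Continuing the search up to |y| = 35 finds no solutions either.
No (x, y) in the scanned range satisfies the equation.

No integer solutions with |y| ≤ 35.


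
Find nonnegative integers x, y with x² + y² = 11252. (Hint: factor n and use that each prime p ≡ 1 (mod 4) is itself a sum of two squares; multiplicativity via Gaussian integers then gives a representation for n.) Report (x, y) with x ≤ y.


Step 1: Factor n = 11252 = 2^2 · 29 · 97.
Step 2: Check the mod-4 condition on each prime factor: 2 = 2 (special); 29 ≡ 1 (mod 4), exponent 1; 97 ≡ 1 (mod 4), exponent 1.
All primes ≡ 3 (mod 4) appear to even exponent (or don't appear), so by the two-squares theorem n IS expressible as a sum of two squares.
Step 3: Build a representation. Group n = k² · m with k = 2 and m = 29 · 97 = 2813 (a product of primes ≡ 1 (mod 4)); a representation of m scales to one of n via (k·x)² + (k·y)² = k²(x² + y²). Each prime p ≡ 1 (mod 4) is itself a sum of two squares; find a² by testing p − a² for a perfect square:
  29: 29 − 1² = 28, 29 − 2² = 25 = 5² ⇒ 29 = 2² + 5².
  97: 97 − 1² = 96, 97 − 2² = 93, 97 − 3² = 88, 97 − 4² = 81 = 9² ⇒ 97 = 4² + 9².
  Combine using the Brahmagupta–Fibonacci identity (a² + b²)(c² + d²) = (ac − bd)² + (ad + bc)² = (ac + bd)² + (ad − bc)²:
  29 · 97 = 2813: from (2² + 5²)(4² + 9²), take (2·4 − 5·9, 2·9 + 5·4) = (8 − 45, 18 + 20) = (-37, 38); dropping signs (only squares matter) gives (37, 38); check 37² + 38² = 1369 + 1444 = 2813 ✓.
  Scale by k = 2: (2·37, 2·38) = (74, 76).
Step 4: Order so x ≤ y and verify: 74² + 76² = 5476 + 5776 = 11252 = n. ✓

n = 11252 = 74² + 76² (one valid representation with x ≤ y).


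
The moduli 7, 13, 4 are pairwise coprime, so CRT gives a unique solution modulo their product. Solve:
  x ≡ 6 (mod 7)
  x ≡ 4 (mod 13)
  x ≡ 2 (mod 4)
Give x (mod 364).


Moduli 7, 13, 4 are pairwise coprime; by CRT there is a unique solution modulo M = 7 · 13 · 4 = 364.
Solve pairwise, accumulating the modulus:
  Start with x ≡ 6 (mod 7).
  Combine with x ≡ 4 (mod 13): since gcd(7, 13) = 1, we get a unique residue mod 91.
    Write x = 6 + 7·t and substitute into x ≡ 4 (mod 13): 7·t ≡ 4 − 6 = -2 (mod 13).
    Reduce coefficients mod 13: 7·t ≡ 11 (mod 13).
    The inverse of 7 mod 13 is 2 (since 7·2 = 14 = 1·13 + 1), so t ≡ 2·11 = 22 ≡ 9 (mod 13).
    Then x = 6 + 7·9 = 69, valid modulo lcm(7, 13) = 91: x ≡ 69 (mod 91).
  Combine with x ≡ 2 (mod 4): since gcd(91, 4) = 1, we get a unique residue mod 364.
    Write x = 69 + 91·t and substitute into x ≡ 2 (mod 4): 91·t ≡ 2 − 69 = -67 (mod 4).
    Reduce coefficients mod 4: 3·t ≡ 1 (mod 4).
    The inverse of 3 mod 4 is 3 (since 3·3 = 9 = 2·4 + 1), so t ≡ 3·1 = 3 ≡ 3 (mod 4).
    Then x = 69 + 91·3 = 342, valid modulo lcm(91, 4) = 364: x ≡ 342 (mod 364).
Verify: 342 mod 7 = 6 ✓, 342 mod 13 = 4 ✓, 342 mod 4 = 2 ✓.

x ≡ 342 (mod 364).


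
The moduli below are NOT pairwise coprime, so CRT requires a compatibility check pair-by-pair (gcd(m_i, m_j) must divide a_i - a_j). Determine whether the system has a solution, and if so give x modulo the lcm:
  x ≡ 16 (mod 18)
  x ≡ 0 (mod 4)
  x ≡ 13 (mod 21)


Moduli 18, 4, 21 are not pairwise coprime, so CRT works modulo lcm(m_i) when all pairwise compatibility conditions hold.
Pairwise compatibility: gcd(m_i, m_j) must divide a_i - a_j for every pair.
Merge one congruence at a time:
  Start: x ≡ 16 (mod 18).
  Combine with x ≡ 0 (mod 4): gcd(18, 4) = 2; 0 - 16 = -16, which IS divisible by 2, so compatible.
    Write x = 16 + 18·t and substitute into x ≡ 0 (mod 4): 18·t ≡ 0 − 16 = -16 (mod 4).
    Divide the congruence (and modulus) by g = 2: 9·t ≡ -8 (mod 2).
    Reduce coefficients mod 2: 1·t ≡ 0 (mod 2).
    So t ≡ 0 (mod 2).
    Then x = 16 + 18·0 = 16, valid modulo lcm(18, 4) = 36: x ≡ 16 (mod 36).
  Combine with x ≡ 13 (mod 21): gcd(36, 21) = 3; 13 - 16 = -3, which IS divisible by 3, so compatible.
    Write x = 16 + 36·t and substitute into x ≡ 13 (mod 21): 36·t ≡ 13 − 16 = -3 (mod 21).
    Divide the congruence (and modulus) by g = 3: 12·t ≡ -1 (mod 7).
    Reduce coefficients mod 7: 5·t ≡ 6 (mod 7).
    The inverse of 5 mod 7 is 3 (since 5·3 = 15 = 2·7 + 1), so t ≡ 3·6 = 18 ≡ 4 (mod 7).
    Then x = 16 + 36·4 = 160, valid modulo lcm(36, 21) = 252: x ≡ 160 (mod 252).
Verify: 160 mod 18 = 16, 160 mod 4 = 0, 160 mod 21 = 13.

x ≡ 160 (mod 252).


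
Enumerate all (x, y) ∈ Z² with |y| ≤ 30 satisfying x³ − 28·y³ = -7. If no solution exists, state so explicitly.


The equation is x³ - 28y³ = -7. For fixed y, x³ = 28·y³ − 7, so a solution requires the RHS to be a perfect cube.
Strategy: iterate y from -30 to 30, compute RHS = 28·y³ − 7, and check whether it is a (positive or negative) perfect cube.
Check small values of y:
  y = 0: RHS = -7 is not a perfect cube.
  y = 1: RHS = 21 is not a perfect cube.
  y = -1: RHS = -35 is not a perfect cube.
  y = 2: RHS = 217 is not a perfect cube.
  y = -2: RHS = -231 is not a perfect cube.
  y = 3: RHS = 749 is not a perfect cube.
  y = -3: RHS = -763 is not a perfect cube.
Continuing the search up to |y| = 30 finds no solutions either.
No (x, y) in the scanned range satisfies the equation.

No integer solutions with |y| ≤ 30.


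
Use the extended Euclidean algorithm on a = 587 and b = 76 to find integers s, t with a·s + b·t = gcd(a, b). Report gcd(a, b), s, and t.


Euclidean algorithm on (587, 76) — divide until remainder is 0:
  587 = 7 · 76 + 55
  76 = 1 · 55 + 21
  55 = 2 · 21 + 13
  21 = 1 · 13 + 8
  13 = 1 · 8 + 5
  8 = 1 · 5 + 3
  5 = 1 · 3 + 2
  3 = 1 · 2 + 1
  2 = 2 · 1 + 0
gcd(587, 76) = 1.
Track Bezout coefficients alongside the remainders: start with r₀ = 587 = a·1 + b·0 (s = 1, t = 0) and r₁ = 76 = a·0 + b·1 (s = 0, t = 1); each new remainder r_{k+1} = r_{k-1} − q_k·r_k inherits s_{k+1} = s_{k-1} − q_k·s_k, t_{k+1} = t_{k-1} − q_k·t_k, so r_k = a·s_k + b·t_k at every step:
  q = 7: r = 55, s = 1 − 7·0 = 1, t = 0 − 7·1 = -7  (check: 587·1 + 76·(-7) = 55)
  q = 1: r = 21, s = 0 − 1·1 = -1, t = 1 − 1·(-7) = 8  (check: 587·(-1) + 76·8 = 21)
  q = 2: r = 13, s = 1 − 2·(-1) = 3, t = -7 − 2·8 = -23  (check: 587·3 + 76·(-23) = 13)
  q = 1: r = 8, s = -1 − 1·3 = -4, t = 8 − 1·(-23) = 31  (check: 587·(-4) + 76·31 = 8)
  q = 1: r = 5, s = 3 − 1·(-4) = 7, t = -23 − 1·31 = -54  (check: 587·7 + 76·(-54) = 5)
  q = 1: r = 3, s = -4 − 1·7 = -11, t = 31 − 1·(-54) = 85  (check: 587·(-11) + 76·85 = 3)
  q = 1: r = 2, s = 7 − 1·(-11) = 18, t = -54 − 1·85 = -139  (check: 587·18 + 76·(-139) = 2)
  q = 1: r = 1, s = -11 − 1·18 = -29, t = 85 − 1·(-139) = 224  (check: 587·(-29) + 76·224 = 1)
The row with r = 1 (the gcd) gives the Bezout coefficients s = -29, t = 224.
Result: 587 · (-29) + 76 · (224) = 1.

gcd(587, 76) = 1; s = -29, t = 224 (check: 587·(-29) + 76·224 = 1).


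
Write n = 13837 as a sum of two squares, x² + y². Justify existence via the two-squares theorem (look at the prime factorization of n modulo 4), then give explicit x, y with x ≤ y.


Step 1: Factor n = 13837 = 101 · 137.
Step 2: Check the mod-4 condition on each prime factor: 101 ≡ 1 (mod 4), exponent 1; 137 ≡ 1 (mod 4), exponent 1.
All primes ≡ 3 (mod 4) appear to even exponent (or don't appear), so by the two-squares theorem n IS expressible as a sum of two squares.
Step 3: Build a representation. Here n = 101 · 137 is a product of primes ≡ 1 (mod 4). Each prime p ≡ 1 (mod 4) is itself a sum of two squares; find a² by testing p − a² for a perfect square:
  101: 101 − 1² = 100 = 10² ⇒ 101 = 1² + 10².
  137: 137 − 1² = 136, 137 − 2² = 133, 137 − 3² = 128, 137 − 4² = 121 = 11² ⇒ 137 = 4² + 11².
  Combine using the Brahmagupta–Fibonacci identity (a² + b²)(c² + d²) = (ac − bd)² + (ad + bc)² = (ac + bd)² + (ad − bc)²:
  101 · 137 = 13837: from (1² + 10²)(4² + 11²), take (1·4 − 10·11, 1·11 + 10·4) = (4 − 110, 11 + 40) = (-106, 51); dropping signs (only squares matter) gives (106, 51); check 106² + 51² = 11236 + 2601 = 13837 ✓.
Step 4: Order so x ≤ y and verify: 51² + 106² = 2601 + 11236 = 13837 = n. ✓

n = 13837 = 51² + 106² (one valid representation with x ≤ y).


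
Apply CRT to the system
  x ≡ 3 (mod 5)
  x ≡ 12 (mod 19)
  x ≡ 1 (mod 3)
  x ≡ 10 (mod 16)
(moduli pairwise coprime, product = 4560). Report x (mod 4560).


Product of moduli M = 5 · 19 · 3 · 16 = 4560.
Merge one congruence at a time:
  Start: x ≡ 3 (mod 5).
  Combine with x ≡ 12 (mod 19); new modulus lcm = 95.
    Write x = 3 + 5·t and substitute into x ≡ 12 (mod 19): 5·t ≡ 12 − 3 = 9 (mod 19).
    The inverse of 5 mod 19 is 4 (since 5·4 = 20 = 1·19 + 1), so t ≡ 4·9 = 36 ≡ 17 (mod 19).
    Then x = 3 + 5·17 = 88, valid modulo lcm(5, 19) = 95: x ≡ 88 (mod 95).
  Combine with x ≡ 1 (mod 3); new modulus lcm = 285.
    Write x = 88 + 95·t and substitute into x ≡ 1 (mod 3): 95·t ≡ 1 − 88 = -87 (mod 3).
    Reduce coefficients mod 3: 2·t ≡ 0 (mod 3).
    The inverse of 2 mod 3 is 2 (since 2·2 = 4 = 1·3 + 1), so t ≡ 2·0 = 0 ≡ 0 (mod 3).
    Then x = 88 + 95·0 = 88, valid modulo lcm(95, 3) = 285: x ≡ 88 (mod 285).
  Combine with x ≡ 10 (mod 16); new modulus lcm = 4560.
    Write x = 88 + 285·t and substitute into x ≡ 10 (mod 16): 285·t ≡ 10 − 88 = -78 (mod 16).
    Reduce coefficients mod 16: 13·t ≡ 2 (mod 16).
    The inverse of 13 mod 16 is 5 (since 13·5 = 65 = 4·16 + 1), so t ≡ 5·2 = 10 ≡ 10 (mod 16).
    Then x = 88 + 285·10 = 2938, valid modulo lcm(285, 16) = 4560: x ≡ 2938 (mod 4560).
Verify against each original: 2938 mod 5 = 3, 2938 mod 19 = 12, 2938 mod 3 = 1, 2938 mod 16 = 10.

x ≡ 2938 (mod 4560).


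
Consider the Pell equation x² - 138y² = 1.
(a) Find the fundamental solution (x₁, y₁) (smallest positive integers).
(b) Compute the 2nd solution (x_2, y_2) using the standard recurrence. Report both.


Step 1: Find the fundamental solution (x₁, y₁) of x² - 138y² = 1.
  Expand √138 as a continued fraction. a₀ = ⌊√138⌋ = 11; iterate m_{k+1} = d_k·a_k − m_k, d_{k+1} = (138 − m_{k+1}²)/d_k, a_{k+1} = ⌊(a₀ + m_{k+1})/d_{k+1}⌋ (starting m₀ = 0, d₀ = 1), with convergents p_k = a_k·p_{k-1} + p_{k-2}, q_k = a_k·q_{k-1} + q_{k-2} (p₋₁ = 1, q₋₁ = 0):
  k = 0: a₀ = 11; p₀/q₀ = 11/1; p₀² − 138·q₀² = 121 − 138 = -17.
  k = 1: m = 11, d = 17, a = ⌊(11 + 11)/17⌋ = 1; p/q = (1·11 + 1)/(1·1 + 0) = 12/1; p² − 138·q² = 144 − 138 = 6.
  k = 2: m = 6, d = 6, a = ⌊(11 + 6)/6⌋ = 2; p/q = (2·12 + 11)/(2·1 + 1) = 35/3; p² − 138·q² = 1225 − 1242 = -17.
  k = 3: m = 6, d = 17, a = ⌊(11 + 6)/17⌋ = 1; p/q = (1·35 + 12)/(1·3 + 1) = 47/4; p² − 138·q² = 2209 − 2208 = 1.
  The first convergent with p² − 138·q² = 1 gives the fundamental solution (x₁, y₁) = (47, 4).
Step 2: Apply the recurrence (x_{n+1}, y_{n+1}) = (x₁x_n + 138y₁y_n, x₁y_n + y₁x_n) repeatedly.
  From (x_1, y_1) = (47, 4): x_2 = 47·47 + 138·4·4 = 4417; y_2 = 47·4 + 4·47 = 376.
Step 3: Verify x_2² - 138·y_2² = 19509889 - 19509888 = 1 (should be 1). ✓

(x_1, y_1) = (47, 4); (x_2, y_2) = (4417, 376).


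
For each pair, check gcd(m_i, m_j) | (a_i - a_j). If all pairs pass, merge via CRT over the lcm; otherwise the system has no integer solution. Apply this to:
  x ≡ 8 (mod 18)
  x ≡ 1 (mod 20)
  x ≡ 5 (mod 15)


Moduli 18, 20, 15 are not pairwise coprime, so CRT works modulo lcm(m_i) when all pairwise compatibility conditions hold.
Pairwise compatibility: gcd(m_i, m_j) must divide a_i - a_j for every pair.
Merge one congruence at a time:
  Start: x ≡ 8 (mod 18).
  Combine with x ≡ 1 (mod 20): gcd(18, 20) = 2, and 1 - 8 = -7 is NOT divisible by 2.
    ⇒ system is inconsistent (no integer solution).

No solution (the system is inconsistent).


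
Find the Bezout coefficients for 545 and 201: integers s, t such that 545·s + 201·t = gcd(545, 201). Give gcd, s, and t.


Euclidean algorithm on (545, 201) — divide until remainder is 0:
  545 = 2 · 201 + 143
  201 = 1 · 143 + 58
  143 = 2 · 58 + 27
  58 = 2 · 27 + 4
  27 = 6 · 4 + 3
  4 = 1 · 3 + 1
  3 = 3 · 1 + 0
gcd(545, 201) = 1.
Track Bezout coefficients alongside the remainders: start with r₀ = 545 = a·1 + b·0 (s = 1, t = 0) and r₁ = 201 = a·0 + b·1 (s = 0, t = 1); each new remainder r_{k+1} = r_{k-1} − q_k·r_k inherits s_{k+1} = s_{k-1} − q_k·s_k, t_{k+1} = t_{k-1} − q_k·t_k, so r_k = a·s_k + b·t_k at every step:
  q = 2: r = 143, s = 1 − 2·0 = 1, t = 0 − 2·1 = -2  (check: 545·1 + 201·(-2) = 143)
  q = 1: r = 58, s = 0 − 1·1 = -1, t = 1 − 1·(-2) = 3  (check: 545·(-1) + 201·3 = 58)
  q = 2: r = 27, s = 1 − 2·(-1) = 3, t = -2 − 2·3 = -8  (check: 545·3 + 201·(-8) = 27)
  q = 2: r = 4, s = -1 − 2·3 = -7, t = 3 − 2·(-8) = 19  (check: 545·(-7) + 201·19 = 4)
  q = 6: r = 3, s = 3 − 6·(-7) = 45, t = -8 − 6·19 = -122  (check: 545·45 + 201·(-122) = 3)
  q = 1: r = 1, s = -7 − 1·45 = -52, t = 19 − 1·(-122) = 141  (check: 545·(-52) + 201·141 = 1)
The row with r = 1 (the gcd) gives the Bezout coefficients s = -52, t = 141.
Result: 545 · (-52) + 201 · (141) = 1.

gcd(545, 201) = 1; s = -52, t = 141 (check: 545·(-52) + 201·141 = 1).


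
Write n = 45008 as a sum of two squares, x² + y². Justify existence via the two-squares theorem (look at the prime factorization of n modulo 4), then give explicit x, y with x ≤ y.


Step 1: Factor n = 45008 = 2^4 · 29 · 97.
Step 2: Check the mod-4 condition on each prime factor: 2 = 2 (special); 29 ≡ 1 (mod 4), exponent 1; 97 ≡ 1 (mod 4), exponent 1.
All primes ≡ 3 (mod 4) appear to even exponent (or don't appear), so by the two-squares theorem n IS expressible as a sum of two squares.
Step 3: Build a representation. Group n = k² · m with k = 4 and m = 29 · 97 = 2813 (a product of primes ≡ 1 (mod 4)); a representation of m scales to one of n via (k·x)² + (k·y)² = k²(x² + y²). Each prime p ≡ 1 (mod 4) is itself a sum of two squares; find a² by testing p − a² for a perfect square:
  29: 29 − 1² = 28, 29 − 2² = 25 = 5² ⇒ 29 = 2² + 5².
  97: 97 − 1² = 96, 97 − 2² = 93, 97 − 3² = 88, 97 − 4² = 81 = 9² ⇒ 97 = 4² + 9².
  Combine using the Brahmagupta–Fibonacci identity (a² + b²)(c² + d²) = (ac − bd)² + (ad + bc)² = (ac + bd)² + (ad − bc)²:
  29 · 97 = 2813: from (2² + 5²)(4² + 9²), take (2·4 − 5·9, 2·9 + 5·4) = (8 − 45, 18 + 20) = (-37, 38); dropping signs (only squares matter) gives (37, 38); check 37² + 38² = 1369 + 1444 = 2813 ✓.
  Scale by k = 4: (4·37, 4·38) = (148, 152).
Step 4: Order so x ≤ y and verify: 148² + 152² = 21904 + 23104 = 45008 = n. ✓

n = 45008 = 148² + 152² (one valid representation with x ≤ y).


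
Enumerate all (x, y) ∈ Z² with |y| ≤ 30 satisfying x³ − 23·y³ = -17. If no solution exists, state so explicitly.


The equation is x³ - 23y³ = -17. For fixed y, x³ = 23·y³ − 17, so a solution requires the RHS to be a perfect cube.
Strategy: iterate y from -30 to 30, compute RHS = 23·y³ − 17, and check whether it is a (positive or negative) perfect cube.
Check small values of y:
  y = 0: RHS = -17 is not a perfect cube.
  y = 1: RHS = 6 is not a perfect cube.
  y = -1: RHS = -40 is not a perfect cube.
  y = 2: RHS = 167 is not a perfect cube.
  y = -2: RHS = -201 is not a perfect cube.
  y = 3: RHS = 604 is not a perfect cube.
  y = -3: RHS = -638 is not a perfect cube.
Continuing the search up to |y| = 30 finds no solutions either.
No (x, y) in the scanned range satisfies the equation.

No integer solutions with |y| ≤ 30.


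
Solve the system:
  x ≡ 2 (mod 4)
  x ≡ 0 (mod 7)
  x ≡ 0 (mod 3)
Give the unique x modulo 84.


Moduli 4, 7, 3 are pairwise coprime; by CRT there is a unique solution modulo M = 4 · 7 · 3 = 84.
Solve pairwise, accumulating the modulus:
  Start with x ≡ 2 (mod 4).
  Combine with x ≡ 0 (mod 7): since gcd(4, 7) = 1, we get a unique residue mod 28.
    Write x = 2 + 4·t and substitute into x ≡ 0 (mod 7): 4·t ≡ 0 − 2 = -2 (mod 7).
    Reduce coefficients mod 7: 4·t ≡ 5 (mod 7).
    The inverse of 4 mod 7 is 2 (since 4·2 = 8 = 1·7 + 1), so t ≡ 2·5 = 10 ≡ 3 (mod 7).
    Then x = 2 + 4·3 = 14, valid modulo lcm(4, 7) = 28: x ≡ 14 (mod 28).
  Combine with x ≡ 0 (mod 3): since gcd(28, 3) = 1, we get a unique residue mod 84.
    Write x = 14 + 28·t and substitute into x ≡ 0 (mod 3): 28·t ≡ 0 − 14 = -14 (mod 3).
    Reduce coefficients mod 3: 1·t ≡ 1 (mod 3).
    So t ≡ 1 (mod 3).
    Then x = 14 + 28·1 = 42, valid modulo lcm(28, 3) = 84: x ≡ 42 (mod 84).
Verify: 42 mod 4 = 2 ✓, 42 mod 7 = 0 ✓, 42 mod 3 = 0 ✓.

x ≡ 42 (mod 84).


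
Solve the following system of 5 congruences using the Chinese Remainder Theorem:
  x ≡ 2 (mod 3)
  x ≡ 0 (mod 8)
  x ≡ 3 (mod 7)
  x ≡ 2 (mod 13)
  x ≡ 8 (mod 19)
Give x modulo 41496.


Product of moduli M = 3 · 8 · 7 · 13 · 19 = 41496.
Merge one congruence at a time:
  Start: x ≡ 2 (mod 3).
  Combine with x ≡ 0 (mod 8); new modulus lcm = 24.
    Write x = 2 + 3·t and substitute into x ≡ 0 (mod 8): 3·t ≡ 0 − 2 = -2 (mod 8).
    Reduce coefficients mod 8: 3·t ≡ 6 (mod 8).
    The inverse of 3 mod 8 is 3 (since 3·3 = 9 = 1·8 + 1), so t ≡ 3·6 = 18 ≡ 2 (mod 8).
    Then x = 2 + 3·2 = 8, valid modulo lcm(3, 8) = 24: x ≡ 8 (mod 24).
  Combine with x ≡ 3 (mod 7); new modulus lcm = 168.
    Write x = 8 + 24·t and substitute into x ≡ 3 (mod 7): 24·t ≡ 3 − 8 = -5 (mod 7).
    Reduce coefficients mod 7: 3·t ≡ 2 (mod 7).
    The inverse of 3 mod 7 is 5 (since 3·5 = 15 = 2·7 + 1), so t ≡ 5·2 = 10 ≡ 3 (mod 7).
    Then x = 8 + 24·3 = 80, valid modulo lcm(24, 7) = 168: x ≡ 80 (mod 168).
  Combine with x ≡ 2 (mod 13); new modulus lcm = 2184.
    Write x = 80 + 168·t and substitute into x ≡ 2 (mod 13): 168·t ≡ 2 − 80 = -78 (mod 13).
    Reduce coefficients mod 13: 12·t ≡ 0 (mod 13).
    The inverse of 12 mod 13 is 12 (since 12·12 = 144 = 11·13 + 1), so t ≡ 12·0 = 0 ≡ 0 (mod 13).
    Then x = 80 + 168·0 = 80, valid modulo lcm(168, 13) = 2184: x ≡ 80 (mod 2184).
  Combine with x ≡ 8 (mod 19); new modulus lcm = 41496.
    Write x = 80 + 2184·t and substitute into x ≡ 8 (mod 19): 2184·t ≡ 8 − 80 = -72 (mod 19).
    Reduce coefficients mod 19: 18·t ≡ 4 (mod 19).
    The inverse of 18 mod 19 is 18 (since 18·18 = 324 = 17·19 + 1), so t ≡ 18·4 = 72 ≡ 15 (mod 19).
    Then x = 80 + 2184·15 = 32840, valid modulo lcm(2184, 19) = 41496: x ≡ 32840 (mod 41496).
Verify against each original: 32840 mod 3 = 2, 32840 mod 8 = 0, 32840 mod 7 = 3, 32840 mod 13 = 2, 32840 mod 19 = 8.

x ≡ 32840 (mod 41496).


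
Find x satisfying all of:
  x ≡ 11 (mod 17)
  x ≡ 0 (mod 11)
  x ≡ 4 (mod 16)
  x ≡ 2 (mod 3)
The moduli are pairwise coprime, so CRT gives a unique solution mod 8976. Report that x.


Product of moduli M = 17 · 11 · 16 · 3 = 8976.
Merge one congruence at a time:
  Start: x ≡ 11 (mod 17).
  Combine with x ≡ 0 (mod 11); new modulus lcm = 187.
    Write x = 11 + 17·t and substitute into x ≡ 0 (mod 11): 17·t ≡ 0 − 11 = -11 (mod 11).
    Reduce coefficients mod 11: 6·t ≡ 0 (mod 11).
    The inverse of 6 mod 11 is 2 (since 6·2 = 12 = 1·11 + 1), so t ≡ 2·0 = 0 ≡ 0 (mod 11).
    Then x = 11 + 17·0 = 11, valid modulo lcm(17, 11) = 187: x ≡ 11 (mod 187).
  Combine with x ≡ 4 (mod 16); new modulus lcm = 2992.
    Write x = 11 + 187·t and substitute into x ≡ 4 (mod 16): 187·t ≡ 4 − 11 = -7 (mod 16).
    Reduce coefficients mod 16: 11·t ≡ 9 (mod 16).
    The inverse of 11 mod 16 is 3 (since 11·3 = 33 = 2·16 + 1), so t ≡ 3·9 = 27 ≡ 11 (mod 16).
    Then x = 11 + 187·11 = 2068, valid modulo lcm(187, 16) = 2992: x ≡ 2068 (mod 2992).
  Combine with x ≡ 2 (mod 3); new modulus lcm = 8976.
    Write x = 2068 + 2992·t and substitute into x ≡ 2 (mod 3): 2992·t ≡ 2 − 2068 = -2066 (mod 3).
    Reduce coefficients mod 3: 1·t ≡ 1 (mod 3).
    So t ≡ 1 (mod 3).
    Then x = 2068 + 2992·1 = 5060, valid modulo lcm(2992, 3) = 8976: x ≡ 5060 (mod 8976).
Verify against each original: 5060 mod 17 = 11, 5060 mod 11 = 0, 5060 mod 16 = 4, 5060 mod 3 = 2.

x ≡ 5060 (mod 8976).


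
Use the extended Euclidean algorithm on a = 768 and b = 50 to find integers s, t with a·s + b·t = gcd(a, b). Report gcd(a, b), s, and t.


Euclidean algorithm on (768, 50) — divide until remainder is 0:
  768 = 15 · 50 + 18
  50 = 2 · 18 + 14
  18 = 1 · 14 + 4
  14 = 3 · 4 + 2
  4 = 2 · 2 + 0
gcd(768, 50) = 2.
Track Bezout coefficients alongside the remainders: start with r₀ = 768 = a·1 + b·0 (s = 1, t = 0) and r₁ = 50 = a·0 + b·1 (s = 0, t = 1); each new remainder r_{k+1} = r_{k-1} − q_k·r_k inherits s_{k+1} = s_{k-1} − q_k·s_k, t_{k+1} = t_{k-1} − q_k·t_k, so r_k = a·s_k + b·t_k at every step:
  q = 15: r = 18, s = 1 − 15·0 = 1, t = 0 − 15·1 = -15  (check: 768·1 + 50·(-15) = 18)
  q = 2: r = 14, s = 0 − 2·1 = -2, t = 1 − 2·(-15) = 31  (check: 768·(-2) + 50·31 = 14)
  q = 1: r = 4, s = 1 − 1·(-2) = 3, t = -15 − 1·31 = -46  (check: 768·3 + 50·(-46) = 4)
  q = 3: r = 2, s = -2 − 3·3 = -11, t = 31 − 3·(-46) = 169  (check: 768·(-11) + 50·169 = 2)
The row with r = 2 (the gcd) gives the Bezout coefficients s = -11, t = 169.
Result: 768 · (-11) + 50 · (169) = 2.

gcd(768, 50) = 2; s = -11, t = 169 (check: 768·(-11) + 50·169 = 2).


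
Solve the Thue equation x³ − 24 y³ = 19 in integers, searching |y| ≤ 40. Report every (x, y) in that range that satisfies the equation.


The equation is x³ - 24y³ = 19. For fixed y, x³ = 24·y³ + 19, so a solution requires the RHS to be a perfect cube.
Strategy: iterate y from -40 to 40, compute RHS = 24·y³ + 19, and check whether it is a (positive or negative) perfect cube.
Check small values of y:
  y = 0: RHS = 19 is not a perfect cube.
  y = 1: RHS = 43 is not a perfect cube.
  y = -1: RHS = -5 is not a perfect cube.
  y = 2: RHS = 211 is not a perfect cube.
  y = -2: RHS = -173 is not a perfect cube.
  y = 3: RHS = 667 is not a perfect cube.
  y = -3: RHS = -629 is not a perfect cube.
Continuing the search up to |y| = 40 finds no solutions either.
No (x, y) in the scanned range satisfies the equation.

No integer solutions with |y| ≤ 40.


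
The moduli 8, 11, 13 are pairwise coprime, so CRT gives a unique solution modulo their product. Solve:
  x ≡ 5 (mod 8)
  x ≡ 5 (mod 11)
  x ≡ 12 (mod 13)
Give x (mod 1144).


Moduli 8, 11, 13 are pairwise coprime; by CRT there is a unique solution modulo M = 8 · 11 · 13 = 1144.
Solve pairwise, accumulating the modulus:
  Start with x ≡ 5 (mod 8).
  Combine with x ≡ 5 (mod 11): since gcd(8, 11) = 1, we get a unique residue mod 88.
    Write x = 5 + 8·t and substitute into x ≡ 5 (mod 11): 8·t ≡ 5 − 5 = 0 (mod 11).
    The inverse of 8 mod 11 is 7 (since 8·7 = 56 = 5·11 + 1), so t ≡ 7·0 = 0 ≡ 0 (mod 11).
    Then x = 5 + 8·0 = 5, valid modulo lcm(8, 11) = 88: x ≡ 5 (mod 88).
  Combine with x ≡ 12 (mod 13): since gcd(88, 13) = 1, we get a unique residue mod 1144.
    Write x = 5 + 88·t and substitute into x ≡ 12 (mod 13): 88·t ≡ 12 − 5 = 7 (mod 13).
    Reduce coefficients mod 13: 10·t ≡ 7 (mod 13).
    The inverse of 10 mod 13 is 4 (since 10·4 = 40 = 3·13 + 1), so t ≡ 4·7 = 28 ≡ 2 (mod 13).
    Then x = 5 + 88·2 = 181, valid modulo lcm(88, 13) = 1144: x ≡ 181 (mod 1144).
Verify: 181 mod 8 = 5 ✓, 181 mod 11 = 5 ✓, 181 mod 13 = 12 ✓.

x ≡ 181 (mod 1144).


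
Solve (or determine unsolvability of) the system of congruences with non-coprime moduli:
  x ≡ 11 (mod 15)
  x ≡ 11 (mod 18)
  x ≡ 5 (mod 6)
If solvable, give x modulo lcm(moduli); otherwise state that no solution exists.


Moduli 15, 18, 6 are not pairwise coprime, so CRT works modulo lcm(m_i) when all pairwise compatibility conditions hold.
Pairwise compatibility: gcd(m_i, m_j) must divide a_i - a_j for every pair.
Merge one congruence at a time:
  Start: x ≡ 11 (mod 15).
  Combine with x ≡ 11 (mod 18): gcd(15, 18) = 3; 11 - 11 = 0, which IS divisible by 3, so compatible.
    Write x = 11 + 15·t and substitute into x ≡ 11 (mod 18): 15·t ≡ 11 − 11 = 0 (mod 18).
    Divide the congruence (and modulus) by g = 3: 5·t ≡ 0 (mod 6).
    The inverse of 5 mod 6 is 5 (since 5·5 = 25 = 4·6 + 1), so t ≡ 5·0 = 0 ≡ 0 (mod 6).
    Then x = 11 + 15·0 = 11, valid modulo lcm(15, 18) = 90: x ≡ 11 (mod 90).
  Combine with x ≡ 5 (mod 6): gcd(90, 6) = 6; 5 - 11 = -6, which IS divisible by 6, so compatible.
    Write x = 11 + 90·t and substitute into x ≡ 5 (mod 6): 90·t ≡ 5 − 11 = -6 (mod 6).
    Divide the congruence (and modulus) by g = 6: 15·t ≡ -1 (mod 1).
    Modulo 1 every t works; take t = 0.
    Then x = 11 + 90·0 = 11, valid modulo lcm(90, 6) = 90: x ≡ 11 (mod 90).
Verify: 11 mod 15 = 11, 11 mod 18 = 11, 11 mod 6 = 5.

x ≡ 11 (mod 90).
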